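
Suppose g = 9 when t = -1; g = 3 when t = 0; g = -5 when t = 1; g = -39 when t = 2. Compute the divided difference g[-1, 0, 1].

g[-1,0] = (3 - 9) / (0 - (-1)) = -6
g[0,1] = (-5 - 3) / (1 - 0) = -8
g[-1,0,1] = (-8 - (-6)) / (1 - (-1)) = -1

-1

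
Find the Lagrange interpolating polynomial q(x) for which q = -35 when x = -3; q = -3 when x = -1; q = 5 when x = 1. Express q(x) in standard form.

Build the Lagrange basis polynomials:
L_0(x) = (x + 1)(x - 1) / [8] = (1/8)x^2 - 1/8
L_1(x) = (x + 3)(x - 1) / [-4] = -(1/4)x^2 - (1/2)x + 3/4
L_2(x) = (x + 3)(x + 1) / [8] = (1/8)x^2 + (1/2)x + 3/8
q(x) = (-35)·L_0 + (-3)·L_1 + 5·L_2
  (-35)·L_0(x) = -(35/8)x^2 + 35/8
  (-3)·L_1(x) = (3/4)x^2 + (3/2)x - 9/4
  5·L_2(x) = (5/8)x^2 + (5/2)x + 15/8
Adding term by term: -3x^2 + 4x + 4

q(x) = -3x^2 + 4x + 4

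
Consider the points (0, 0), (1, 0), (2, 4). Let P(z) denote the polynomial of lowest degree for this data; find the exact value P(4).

Using Newton's divided-difference form:
P[0,1] = (0 - 0) / (1 - 0) = 0
P[1,2] = (4 - 0) / (2 - 1) = 4
P[0,1,2] = (4 - 0) / (2 - 0) = 2
P(4) = 0 + 0·(4) + 2·(4)·(3) = 24

24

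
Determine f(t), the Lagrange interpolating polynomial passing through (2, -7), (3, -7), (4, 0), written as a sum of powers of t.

L_0(t) = (t - 3)(t - 4) / [2] = (1/2)t^2 - (7/2)t + 6
L_1(t) = (t - 2)(t - 4) / [-1] = -t^2 + 6t - 8
L_2(t) = (t - 2)(t - 3) / [2] = (1/2)t^2 - (5/2)t + 3
f(t) = (-7)·L_0 + (-7)·L_1 + 0·L_2
  (-7)·L_0(t) = -(7/2)t^2 + (49/2)t - 42
  (-7)·L_1(t) = 7t^2 - 42t + 56
  0·L_2(t) = 0
Adding term by term: (7/2)t^2 - (35/2)t + 14

f(t) = (7/2)t^2 - (35/2)t + 14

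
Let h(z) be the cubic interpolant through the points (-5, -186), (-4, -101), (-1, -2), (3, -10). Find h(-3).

Evaluate each Lagrange basis at z = -3:
L_0(-3) = (1)·(-2)·(-6)/[(-1)·(-4)·(-8)] = -3/8
L_1(-3) = (2)·(-2)·(-6)/[(1)·(-3)·(-7)] = 8/7
L_2(-3) = (2)·(1)·(-6)/[(4)·(3)·(-4)] = 1/4
L_3(-3) = (2)·(1)·(-2)/[(8)·(7)·(4)] = -1/56
Sum: (-186)·(-3/8) + (-101)·(8/7) + (-2)·(1/4) + (-10)·(-1/56) = -46

-46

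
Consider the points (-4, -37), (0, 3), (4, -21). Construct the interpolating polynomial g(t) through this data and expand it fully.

Build the Lagrange basis polynomials:
L_0(t) = t(t - 4) / [32] = (1/32)t^2 - (1/8)t
L_1(t) = (t + 4)(t - 4) / [-16] = -(1/16)t^2 + 1
L_2(t) = (t + 4)t / [32] = (1/32)t^2 + (1/8)t
g(t) = (-37)·L_0 + 3·L_1 + (-21)·L_2
  (-37)·L_0(t) = -(37/32)t^2 + (37/8)t
  3·L_1(t) = -(3/16)t^2 + 3
  (-21)·L_2(t) = -(21/32)t^2 - (21/8)t
Adding term by term: -2t^2 + 2t + 3

g(t) = -2t^2 + 2t + 3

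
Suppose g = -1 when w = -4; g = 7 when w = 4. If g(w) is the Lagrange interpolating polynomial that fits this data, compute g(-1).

2

L_0(-1) = (-5)/[(-8)] = 5/8
L_1(-1) = (3)/[(8)] = 3/8
Sum: (-1)·(5/8) + 7·(3/8) = 2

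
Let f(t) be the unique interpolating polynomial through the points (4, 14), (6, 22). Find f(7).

26

Evaluate each Lagrange basis at t = 7:
L_0(7) = (1)/[(-2)] = -1/2
L_1(7) = (3)/[(2)] = 3/2
Sum: 14·(-1/2) + 22·(3/2) = 26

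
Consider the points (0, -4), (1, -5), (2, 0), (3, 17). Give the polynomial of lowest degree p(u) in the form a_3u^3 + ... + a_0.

p(u) = u^3 - 2u - 4

Newton's divided differences:
p[0,1] = (-5 - (-4)) / (1 - 0) = -1
p[1,2] = (0 - (-5)) / (2 - 1) = 5
p[2,3] = (17 - 0) / (3 - 2) = 17
p[0,1,2] = (5 - (-1)) / (2 - 0) = 3
p[1,2,3] = (17 - 5) / (3 - 1) = 6
p[0,1,2,3] = (6 - 3) / (3 - 0) = 1
p(u) = -4 + (-1)·u + 3·u(u - 1) + 1·u(u - 1)(u - 2)
Expanding: p(u) = u^3 - 2u - 4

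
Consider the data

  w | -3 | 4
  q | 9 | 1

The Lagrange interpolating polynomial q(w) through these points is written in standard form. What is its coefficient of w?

The leading coefficient equals the top divided difference q[-3,4].
q[-3,4] = (1 - 9) / (4 - (-3)) = -8/7

-8/7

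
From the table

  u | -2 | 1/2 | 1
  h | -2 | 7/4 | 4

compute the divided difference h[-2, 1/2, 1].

h[-2,1/2] = (7/4 - (-2)) / (1/2 - (-2)) = 3/2
h[1/2,1] = (4 - 7/4) / (1 - 1/2) = 9/2
h[-2,1/2,1] = (9/2 - 3/2) / (1 - (-2)) = 1

1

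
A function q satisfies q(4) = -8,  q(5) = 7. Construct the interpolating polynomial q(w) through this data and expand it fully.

q(w) = 15w - 68

Build the Lagrange basis polynomials:
L_0(w) = (w - 5) / [-1] = -w + 5
L_1(w) = (w - 4) / [1] = w - 4
q(w) = (-8)·L_0 + 7·L_1
  (-8)·L_0(w) = 8w - 40
  7·L_1(w) = 7w - 28
Adding term by term: 15w - 68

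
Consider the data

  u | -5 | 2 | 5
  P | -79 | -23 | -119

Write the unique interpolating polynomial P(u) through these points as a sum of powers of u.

Build the Lagrange basis polynomials:
L_0(u) = (u - 2)(u - 5) / [70] = (1/70)u^2 - (1/10)u + 1/7
L_1(u) = (u + 5)(u - 5) / [-21] = -(1/21)u^2 + 25/21
L_2(u) = (u + 5)(u - 2) / [30] = (1/30)u^2 + (1/10)u - 1/3
P(u) = (-79)·L_0 + (-23)·L_1 + (-119)·L_2
  (-79)·L_0(u) = -(79/70)u^2 + (79/10)u - 79/7
  (-23)·L_1(u) = (23/21)u^2 - 575/21
  (-119)·L_2(u) = -(119/30)u^2 - (119/10)u + 119/3
Adding term by term: -4u^2 - 4u + 1

P(u) = -4u^2 - 4u + 1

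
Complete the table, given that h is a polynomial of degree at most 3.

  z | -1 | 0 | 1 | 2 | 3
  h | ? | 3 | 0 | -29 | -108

The 4 known values determine h uniquely (degree ≤ 3).
Evaluate each Lagrange basis at z = -1:
L_0(-1) = (-2)·(-3)·(-4)/[(-1)·(-2)·(-3)] = 4
L_1(-1) = (-1)·(-3)·(-4)/[(1)·(-1)·(-2)] = -6
L_2(-1) = (-1)·(-2)·(-4)/[(2)·(1)·(-1)] = 4
L_3(-1) = (-1)·(-2)·(-3)/[(3)·(2)·(1)] = -1
Sum: 3·(4) + 0 + (-29)·(4) + (-108)·(-1) = 4

4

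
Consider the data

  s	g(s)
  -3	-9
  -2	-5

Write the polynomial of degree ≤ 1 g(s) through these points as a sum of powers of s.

g(s) = 4s + 3

Build the Lagrange basis polynomials:
L_0(s) = (s + 2) / [-1] = -s - 2
L_1(s) = (s + 3) / [1] = s + 3
g(s) = (-9)·L_0 + (-5)·L_1
  (-9)·L_0(s) = 9s + 18
  (-5)·L_1(s) = -5s - 15
Adding term by term: 4s + 3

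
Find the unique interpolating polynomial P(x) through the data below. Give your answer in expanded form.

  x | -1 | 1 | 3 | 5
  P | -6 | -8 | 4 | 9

Newton's divided differences:
P[-1,1] = (-8 - (-6)) / (1 - (-1)) = -1
P[1,3] = (4 - (-8)) / (3 - 1) = 6
P[3,5] = (9 - 4) / (5 - 3) = 5/2
P[-1,1,3] = (6 - (-1)) / (3 - (-1)) = 7/4
P[1,3,5] = (5/2 - 6) / (5 - 1) = -7/8
P[-1,1,3,5] = (-7/8 - 7/4) / (5 - (-1)) = -7/16
P(x) = -6 + (-1)·(x + 1) + (7/4)·(x + 1)(x - 1) + (-7/16)·(x + 1)(x - 1)(x - 3)
Expanding: P(x) = -(7/16)x^3 + (49/16)x^2 - (9/16)x - 161/16

P(x) = -(7/16)x^3 + (49/16)x^2 - (9/16)x - 161/16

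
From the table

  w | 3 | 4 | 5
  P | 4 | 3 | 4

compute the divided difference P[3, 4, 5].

P[3,4] = (3 - 4) / (4 - 3) = -1
P[4,5] = (4 - 3) / (5 - 4) = 1
P[3,4,5] = (1 - (-1)) / (5 - 3) = 1

1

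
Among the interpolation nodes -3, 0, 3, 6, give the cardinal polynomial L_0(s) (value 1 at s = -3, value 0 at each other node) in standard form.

L_0(s) = -(1/162)s^3 + (1/18)s^2 - (1/9)s

L_0(s) = s(s - 3)(s - 6) / [(-3)·(-6)·(-9)]
       = (s^3 - 9s^2 + 18s) / (-162)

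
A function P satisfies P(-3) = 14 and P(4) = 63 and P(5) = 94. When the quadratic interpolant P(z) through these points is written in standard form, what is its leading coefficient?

The leading coefficient equals the top divided difference P[-3,4,5].
P[-3,4] = (63 - 14) / (4 - (-3)) = 7
P[4,5] = (94 - 63) / (5 - 4) = 31
P[-3,4,5] = (31 - 7) / (5 - (-3)) = 3

3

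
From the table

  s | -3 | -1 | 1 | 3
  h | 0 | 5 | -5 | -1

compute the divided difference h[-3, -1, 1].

-15/8

h[-3,-1] = (5 - 0) / (-1 - (-3)) = 5/2
h[-1,1] = (-5 - 5) / (1 - (-1)) = -5
h[-3,-1,1] = (-5 - 5/2) / (1 - (-3)) = -15/8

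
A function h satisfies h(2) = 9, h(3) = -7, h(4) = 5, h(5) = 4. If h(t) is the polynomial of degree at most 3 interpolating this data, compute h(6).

L_0(6) = (3)·(2)·(1)/[(-1)·(-2)·(-3)] = -1
L_1(6) = (4)·(2)·(1)/[(1)·(-1)·(-2)] = 4
L_2(6) = (4)·(3)·(1)/[(2)·(1)·(-1)] = -6
L_3(6) = (4)·(3)·(2)/[(3)·(2)·(1)] = 4
Sum: 9·(-1) + (-7)·(4) + 5·(-6) + 4·(4) = -51

-51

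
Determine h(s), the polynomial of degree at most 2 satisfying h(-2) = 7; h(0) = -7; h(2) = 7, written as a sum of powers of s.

Build the Lagrange basis polynomials:
L_0(s) = s(s - 2) / [8] = (1/8)s^2 - (1/4)s
L_1(s) = (s + 2)(s - 2) / [-4] = -(1/4)s^2 + 1
L_2(s) = (s + 2)s / [8] = (1/8)s^2 + (1/4)s
h(s) = 7·L_0 + (-7)·L_1 + 7·L_2
  7·L_0(s) = (7/8)s^2 - (7/4)s
  (-7)·L_1(s) = (7/4)s^2 - 7
  7·L_2(s) = (7/8)s^2 + (7/4)s
Adding term by term: (7/2)s^2 - 7

h(s) = (7/2)s^2 - 7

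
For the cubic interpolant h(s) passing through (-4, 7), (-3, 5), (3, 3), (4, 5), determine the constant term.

10/7

L_0(s) = (s + 3)(s - 3)(s - 4) / [-56] = -(1/56)s^3 + (1/14)s^2 + (9/56)s - 9/14
L_1(s) = (s + 4)(s - 3)(s - 4) / [42] = (1/42)s^3 - (1/14)s^2 - (8/21)s + 8/7
L_2(s) = (s + 4)(s + 3)(s - 4) / [-42] = -(1/42)s^3 - (1/14)s^2 + (8/21)s + 8/7
L_3(s) = (s + 4)(s + 3)(s - 3) / [56] = (1/56)s^3 + (1/14)s^2 - (9/56)s - 9/14
h(s) = 7·L_0 + 5·L_1 + 3·L_2 + 5·L_3
Only the constant term is needed; take it from each L_i and combine:
7·(-9/14) + 5·(8/7) + 3·(8/7) + 5·(-9/14) = 10/7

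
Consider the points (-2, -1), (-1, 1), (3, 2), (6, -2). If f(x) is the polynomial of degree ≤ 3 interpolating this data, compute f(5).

L_0(5) = (6)·(2)·(-1)/[(-1)·(-5)·(-8)] = 3/10
L_1(5) = (7)·(2)·(-1)/[(1)·(-4)·(-7)] = -1/2
L_2(5) = (7)·(6)·(-1)/[(5)·(4)·(-3)] = 7/10
L_3(5) = (7)·(6)·(2)/[(8)·(7)·(3)] = 1/2
Sum: (-1)·(3/10) + 1·(-1/2) + 2·(7/10) + (-2)·(1/2) = -2/5

-2/5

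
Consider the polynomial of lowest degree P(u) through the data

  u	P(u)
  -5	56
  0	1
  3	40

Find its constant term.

Build the Lagrange basis polynomials:
L_0(u) = u(u - 3) / [40] = (1/40)u^2 - (3/40)u
L_1(u) = (u + 5)(u - 3) / [-15] = -(1/15)u^2 - (2/15)u + 1
L_2(u) = (u + 5)u / [24] = (1/24)u^2 + (5/24)u
P(u) = 56·L_0 + 1·L_1 + 40·L_2
Only the constant term is needed; take it from each L_i and combine:
56·(0) + 1·(1) + 40·(0) = 1

1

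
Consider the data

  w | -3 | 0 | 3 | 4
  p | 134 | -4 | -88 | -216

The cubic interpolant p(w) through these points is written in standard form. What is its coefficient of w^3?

-4

Build the Lagrange basis polynomials:
L_0(w) = w(w - 3)(w - 4) / [-126] = -(1/126)w^3 + (1/18)w^2 - (2/21)w
L_1(w) = (w + 3)(w - 3)(w - 4) / [36] = (1/36)w^3 - (1/9)w^2 - (1/4)w + 1
L_2(w) = (w + 3)w(w - 4) / [-18] = -(1/18)w^3 + (1/18)w^2 + (2/3)w
L_3(w) = (w + 3)w(w - 3) / [28] = (1/28)w^3 - (9/28)w
p(w) = 134·L_0 + (-4)·L_1 + (-88)·L_2 + (-216)·L_3
Only the coefficient of w^3 is needed; take it from each L_i and combine:
134·(-1/126) + (-4)·(1/36) + (-88)·(-1/18) + (-216)·(1/28) = -4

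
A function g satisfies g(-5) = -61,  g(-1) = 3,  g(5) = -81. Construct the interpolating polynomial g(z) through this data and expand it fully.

g(z) = -3z^2 - 2z + 4

Build the Lagrange basis polynomials:
L_0(z) = (z + 1)(z - 5) / [40] = (1/40)z^2 - (1/10)z - 1/8
L_1(z) = (z + 5)(z - 5) / [-24] = -(1/24)z^2 + 25/24
L_2(z) = (z + 5)(z + 1) / [60] = (1/60)z^2 + (1/10)z + 1/12
g(z) = (-61)·L_0 + 3·L_1 + (-81)·L_2
  (-61)·L_0(z) = -(61/40)z^2 + (61/10)z + 61/8
  3·L_1(z) = -(1/8)z^2 + 25/8
  (-81)·L_2(z) = -(27/20)z^2 - (81/10)z - 27/4
Adding term by term: -3z^2 - 2z + 4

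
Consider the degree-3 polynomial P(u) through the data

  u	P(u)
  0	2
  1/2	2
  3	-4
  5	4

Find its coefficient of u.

Build the Lagrange basis polynomials:
L_0(u) = (u - 1/2)(u - 3)(u - 5) / [-15/2] = -(2/15)u^3 + (17/15)u^2 - (38/15)u + 1
L_1(u) = u(u - 3)(u - 5) / [45/8] = (8/45)u^3 - (64/45)u^2 + (8/3)u
L_2(u) = u(u - 1/2)(u - 5) / [-15] = -(1/15)u^3 + (11/30)u^2 - (1/6)u
L_3(u) = u(u - 1/2)(u - 3) / [45] = (1/45)u^3 - (7/90)u^2 + (1/30)u
P(u) = 2·L_0 + 2·L_1 + (-4)·L_2 + 4·L_3
Only the coefficient of u is needed; take it from each L_i and combine:
2·(-38/15) + 2·(8/3) + (-4)·(-1/6) + 4·(1/30) = 16/15

16/15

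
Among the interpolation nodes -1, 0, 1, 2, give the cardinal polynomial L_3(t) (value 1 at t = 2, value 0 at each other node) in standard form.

L_3(t) = (t + 1)t(t - 1) / [(3)·(2)·(1)]
       = (t^3 - t) / (6)

L_3(t) = (1/6)t^3 - (1/6)t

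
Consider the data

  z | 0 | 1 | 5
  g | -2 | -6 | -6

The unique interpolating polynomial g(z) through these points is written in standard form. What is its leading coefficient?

The leading coefficient equals the top divided difference g[0,1,5].
g[0,1] = (-6 - (-2)) / (1 - 0) = -4
g[1,5] = (-6 - (-6)) / (5 - 1) = 0
g[0,1,5] = (0 - (-4)) / (5 - 0) = 4/5

4/5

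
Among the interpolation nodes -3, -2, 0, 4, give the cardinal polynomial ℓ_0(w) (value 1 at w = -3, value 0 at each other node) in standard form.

ℓ_0(w) = -(1/21)w^3 + (2/21)w^2 + (8/21)w

ℓ_0(w) = (w + 2)w(w - 4) / [(-1)·(-3)·(-7)]
       = (w^3 - 2w^2 - 8w) / (-21)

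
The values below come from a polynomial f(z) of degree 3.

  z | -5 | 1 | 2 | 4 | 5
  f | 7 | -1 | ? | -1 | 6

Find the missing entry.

-637/180

The 4 known values determine f uniquely (degree ≤ 3).
L_0(2) = (1)·(-2)·(-3)/[(-6)·(-9)·(-10)] = -1/90
L_1(2) = (7)·(-2)·(-3)/[(6)·(-3)·(-4)] = 7/12
L_2(2) = (7)·(1)·(-3)/[(9)·(3)·(-1)] = 7/9
L_3(2) = (7)·(1)·(-2)/[(10)·(4)·(1)] = -7/20
Sum: 7·(-1/90) + (-1)·(7/12) + (-1)·(7/9) + 6·(-7/20) = -637/180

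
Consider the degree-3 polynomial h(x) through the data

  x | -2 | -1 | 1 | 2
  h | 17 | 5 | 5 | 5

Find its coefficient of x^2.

2

L_0(x) = (x + 1)(x - 1)(x - 2) / [-12] = -(1/12)x^3 + (1/6)x^2 + (1/12)x - 1/6
L_1(x) = (x + 2)(x - 1)(x - 2) / [6] = (1/6)x^3 - (1/6)x^2 - (2/3)x + 2/3
L_2(x) = (x + 2)(x + 1)(x - 2) / [-6] = -(1/6)x^3 - (1/6)x^2 + (2/3)x + 2/3
L_3(x) = (x + 2)(x + 1)(x - 1) / [12] = (1/12)x^3 + (1/6)x^2 - (1/12)x - 1/6
h(x) = 17·L_0 + 5·L_1 + 5·L_2 + 5·L_3
Only the coefficient of x^2 is needed; take it from each L_i and combine:
17·(1/6) + 5·(-1/6) + 5·(-1/6) + 5·(1/6) = 2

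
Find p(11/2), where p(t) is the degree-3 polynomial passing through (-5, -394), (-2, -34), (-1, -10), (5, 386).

L_0(11/2) = (15/2)·(13/2)·(1/2)/[(-3)·(-4)·(-10)] = -13/64
L_1(11/2) = (21/2)·(13/2)·(1/2)/[(3)·(-1)·(-7)] = 13/8
L_2(11/2) = (21/2)·(15/2)·(1/2)/[(4)·(1)·(-6)] = -105/64
L_3(11/2) = (21/2)·(15/2)·(13/2)/[(10)·(7)·(6)] = 39/32
Sum: (-394)·(-13/64) + (-34)·(13/8) + (-10)·(-105/64) + 386·(39/32) = 4093/8

4093/8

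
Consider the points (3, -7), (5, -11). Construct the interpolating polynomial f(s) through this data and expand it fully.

L_0(s) = (s - 5) / [-2] = -(1/2)s + 5/2
L_1(s) = (s - 3) / [2] = (1/2)s - 3/2
f(s) = (-7)·L_0 + (-11)·L_1
  (-7)·L_0(s) = (7/2)s - 35/2
  (-11)·L_1(s) = -(11/2)s + 33/2
Adding term by term: -2s - 1

f(s) = -2s - 1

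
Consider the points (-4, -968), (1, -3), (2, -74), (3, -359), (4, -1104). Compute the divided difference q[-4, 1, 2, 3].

-9

q[-4,1] = (-3 - (-968)) / (1 - (-4)) = 193
q[1,2] = (-74 - (-3)) / (2 - 1) = -71
q[2,3] = (-359 - (-74)) / (3 - 2) = -285
q[-4,1,2] = (-71 - 193) / (2 - (-4)) = -44
q[1,2,3] = (-285 - (-71)) / (3 - 1) = -107
q[-4,1,2,3] = (-107 - (-44)) / (3 - (-4)) = -9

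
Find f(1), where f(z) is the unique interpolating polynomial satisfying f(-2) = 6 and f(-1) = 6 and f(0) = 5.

3

Using Newton's divided-difference form:
f[-2,-1] = (6 - 6) / (-1 - (-2)) = 0
f[-1,0] = (5 - 6) / (0 - (-1)) = -1
f[-2,-1,0] = (-1 - 0) / (0 - (-2)) = -1/2
f(1) = 6 + 0·(3) + (-1/2)·(3)·(2) = 3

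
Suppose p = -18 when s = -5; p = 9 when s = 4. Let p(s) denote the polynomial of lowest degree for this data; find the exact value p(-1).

Evaluate each Lagrange basis at s = -1:
L_0(-1) = (-5)/[(-9)] = 5/9
L_1(-1) = (4)/[(9)] = 4/9
Sum: (-18)·(5/9) + 9·(4/9) = -6

-6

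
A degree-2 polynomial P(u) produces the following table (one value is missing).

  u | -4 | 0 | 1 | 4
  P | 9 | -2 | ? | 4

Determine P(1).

The 3 known values determine P uniquely (degree ≤ 2).
L_0(1) = (1)·(-3)/[(-4)·(-8)] = -3/32
L_1(1) = (5)·(-3)/[(4)·(-4)] = 15/16
L_2(1) = (5)·(1)/[(8)·(4)] = 5/32
Sum: 9·(-3/32) + (-2)·(15/16) + 4·(5/32) = -67/32

-67/32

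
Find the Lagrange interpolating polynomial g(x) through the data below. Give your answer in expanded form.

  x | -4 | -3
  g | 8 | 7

L_0(x) = (x + 3) / [-1] = -x - 3
L_1(x) = (x + 4) / [1] = x + 4
g(x) = 8·L_0 + 7·L_1
  8·L_0(x) = -8x - 24
  7·L_1(x) = 7x + 28
Adding term by term: -x + 4

g(x) = -x + 4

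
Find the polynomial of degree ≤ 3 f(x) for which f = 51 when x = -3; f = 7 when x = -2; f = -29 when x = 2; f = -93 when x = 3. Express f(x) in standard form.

f(x) = -3x^3 - 2x^2 + 3x - 3

Newton's divided differences:
f[-3,-2] = (7 - 51) / (-2 - (-3)) = -44
f[-2,2] = (-29 - 7) / (2 - (-2)) = -9
f[2,3] = (-93 - (-29)) / (3 - 2) = -64
f[-3,-2,2] = (-9 - (-44)) / (2 - (-3)) = 7
f[-2,2,3] = (-64 - (-9)) / (3 - (-2)) = -11
f[-3,-2,2,3] = (-11 - 7) / (3 - (-3)) = -3
f(x) = 51 + (-44)·(x + 3) + 7·(x + 3)(x + 2) + (-3)·(x + 3)(x + 2)(x - 2)
Expanding: f(x) = -3x^3 - 2x^2 + 3x - 3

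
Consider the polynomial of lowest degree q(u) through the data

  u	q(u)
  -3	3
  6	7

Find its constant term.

13/3

Build the Lagrange basis polynomials:
L_0(u) = (u - 6) / [-9] = -(1/9)u + 2/3
L_1(u) = (u + 3) / [9] = (1/9)u + 1/3
q(u) = 3·L_0 + 7·L_1
Only the constant term is needed; take it from each L_i and combine:
3·(2/3) + 7·(1/3) = 13/3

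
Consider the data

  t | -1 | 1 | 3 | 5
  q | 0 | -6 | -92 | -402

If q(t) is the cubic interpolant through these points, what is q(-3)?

L_0(-3) = (-4)·(-6)·(-8)/[(-2)·(-4)·(-6)] = 4
L_1(-3) = (-2)·(-6)·(-8)/[(2)·(-2)·(-4)] = -6
L_2(-3) = (-2)·(-4)·(-8)/[(4)·(2)·(-2)] = 4
L_3(-3) = (-2)·(-4)·(-6)/[(6)·(4)·(2)] = -1
Sum: 0 + (-6)·(-6) + (-92)·(4) + (-402)·(-1) = 70

70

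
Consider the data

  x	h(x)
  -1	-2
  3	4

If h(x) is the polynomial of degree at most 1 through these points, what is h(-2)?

Evaluate each Lagrange basis at x = -2:
L_0(-2) = (-5)/[(-4)] = 5/4
L_1(-2) = (-1)/[(4)] = -1/4
Sum: (-2)·(5/4) + 4·(-1/4) = -7/2

-7/2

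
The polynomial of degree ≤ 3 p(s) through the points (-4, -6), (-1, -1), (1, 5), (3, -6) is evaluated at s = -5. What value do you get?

Evaluate each Lagrange basis at s = -5:
L_0(-5) = (-4)·(-6)·(-8)/[(-3)·(-5)·(-7)] = 64/35
L_1(-5) = (-1)·(-6)·(-8)/[(3)·(-2)·(-4)] = -2
L_2(-5) = (-1)·(-4)·(-8)/[(5)·(2)·(-2)] = 8/5
L_3(-5) = (-1)·(-4)·(-6)/[(7)·(4)·(2)] = -3/7
Sum: (-6)·(64/35) + (-1)·(-2) + 5·(8/5) + (-6)·(-3/7) = 8/5

8/5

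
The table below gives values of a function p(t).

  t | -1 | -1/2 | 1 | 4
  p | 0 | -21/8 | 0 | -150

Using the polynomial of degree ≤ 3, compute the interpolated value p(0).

Using Newton's divided-difference form:
p[-1,-1/2] = (-21/8 - 0) / (-1/2 - (-1)) = -21/4
p[-1/2,1] = (0 - (-21/8)) / (1 - (-1/2)) = 7/4
p[1,4] = (-150 - 0) / (4 - 1) = -50
p[-1,-1/2,1] = (7/4 - (-21/4)) / (1 - (-1)) = 7/2
p[-1/2,1,4] = (-50 - 7/4) / (4 - (-1/2)) = -23/2
p[-1,-1/2,1,4] = (-23/2 - 7/2) / (4 - (-1)) = -3
p(0) = 0 + (-21/4)·(1) + (7/2)·(1)·(1/2) + (-3)·(1)·(1/2)·(-1) = -2

-2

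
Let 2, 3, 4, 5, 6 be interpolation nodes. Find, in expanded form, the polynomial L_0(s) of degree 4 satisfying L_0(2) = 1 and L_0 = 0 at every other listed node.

L_0(s) = (s - 3)(s - 4)(s - 5)(s - 6) / [(-1)·(-2)·(-3)·(-4)]
       = (s^4 - 18s^3 + 119s^2 - 342s + 360) / (24)

L_0(s) = (1/24)s^4 - (3/4)s^3 + (119/24)s^2 - (57/4)s + 15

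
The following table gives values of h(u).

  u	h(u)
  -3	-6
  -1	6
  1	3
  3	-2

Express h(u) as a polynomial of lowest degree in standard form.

Newton's divided differences:
h[-3,-1] = (6 - (-6)) / (-1 - (-3)) = 6
h[-1,1] = (3 - 6) / (1 - (-1)) = -3/2
h[1,3] = (-2 - 3) / (3 - 1) = -5/2
h[-3,-1,1] = (-3/2 - 6) / (1 - (-3)) = -15/8
h[-1,1,3] = (-5/2 - (-3/2)) / (3 - (-1)) = -1/4
h[-3,-1,1,3] = (-1/4 - (-15/8)) / (3 - (-3)) = 13/48
h(u) = -6 + 6·(u + 3) + (-15/8)·(u + 3)(u + 1) + (13/48)·(u + 3)(u + 1)(u - 1)
Expanding: h(u) = (13/48)u^3 - (17/16)u^2 - (85/48)u + 89/16

h(u) = (13/48)u^3 - (17/16)u^2 - (85/48)u + 89/16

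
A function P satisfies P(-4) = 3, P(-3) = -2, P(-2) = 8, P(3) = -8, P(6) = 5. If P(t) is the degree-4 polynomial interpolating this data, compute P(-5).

12487/315

Evaluate each Lagrange basis at t = -5:
L_0(-5) = (-2)·(-3)·(-8)·(-11)/[(-1)·(-2)·(-7)·(-10)] = 132/35
L_1(-5) = (-1)·(-3)·(-8)·(-11)/[(1)·(-1)·(-6)·(-9)] = -44/9
L_2(-5) = (-1)·(-2)·(-8)·(-11)/[(2)·(1)·(-5)·(-8)] = 11/5
L_3(-5) = (-1)·(-2)·(-3)·(-11)/[(7)·(6)·(5)·(-3)] = -11/105
L_4(-5) = (-1)·(-2)·(-3)·(-8)/[(10)·(9)·(8)·(3)] = 1/45
Sum: 3·(132/35) + (-2)·(-44/9) + 8·(11/5) + (-8)·(-11/105) + 5·(1/45) = 12487/315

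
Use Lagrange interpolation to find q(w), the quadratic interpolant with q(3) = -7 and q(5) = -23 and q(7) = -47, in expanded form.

q(w) = -w^2 + 2

Build the Lagrange basis polynomials:
L_0(w) = (w - 5)(w - 7) / [8] = (1/8)w^2 - (3/2)w + 35/8
L_1(w) = (w - 3)(w - 7) / [-4] = -(1/4)w^2 + (5/2)w - 21/4
L_2(w) = (w - 3)(w - 5) / [8] = (1/8)w^2 - w + 15/8
q(w) = (-7)·L_0 + (-23)·L_1 + (-47)·L_2
  (-7)·L_0(w) = -(7/8)w^2 + (21/2)w - 245/8
  (-23)·L_1(w) = (23/4)w^2 - (115/2)w + 483/4
  (-47)·L_2(w) = -(47/8)w^2 + 47w - 705/8
Adding term by term: -w^2 + 2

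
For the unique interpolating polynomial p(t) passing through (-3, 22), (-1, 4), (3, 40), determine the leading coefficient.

The leading coefficient equals the top divided difference p[-3,-1,3].
p[-3,-1] = (4 - 22) / (-1 - (-3)) = -9
p[-1,3] = (40 - 4) / (3 - (-1)) = 9
p[-3,-1,3] = (9 - (-9)) / (3 - (-3)) = 3

3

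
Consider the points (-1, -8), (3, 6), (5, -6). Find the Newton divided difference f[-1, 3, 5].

f[-1,3] = (6 - (-8)) / (3 - (-1)) = 7/2
f[3,5] = (-6 - 6) / (5 - 3) = -6
f[-1,3,5] = (-6 - 7/2) / (5 - (-1)) = -19/12

-19/12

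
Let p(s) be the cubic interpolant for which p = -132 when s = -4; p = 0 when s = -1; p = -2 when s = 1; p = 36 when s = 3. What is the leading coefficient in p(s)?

Build the Lagrange basis polynomials:
L_0(s) = (s + 1)(s - 1)(s - 3) / [-105] = -(1/105)s^3 + (1/35)s^2 + (1/105)s - 1/35
L_1(s) = (s + 4)(s - 1)(s - 3) / [24] = (1/24)s^3 - (13/24)s + 1/2
L_2(s) = (s + 4)(s + 1)(s - 3) / [-20] = -(1/20)s^3 - (1/10)s^2 + (11/20)s + 3/5
L_3(s) = (s + 4)(s + 1)(s - 1) / [56] = (1/56)s^3 + (1/14)s^2 - (1/56)s - 1/14
p(s) = (-132)·L_0 + 0·L_1 + (-2)·L_2 + 36·L_3
Only the coefficient of s^3 is needed; take it from each L_i and combine:
(-132)·(-1/105) + 0·(1/24) + (-2)·(-1/20) + 36·(1/56) = 2

2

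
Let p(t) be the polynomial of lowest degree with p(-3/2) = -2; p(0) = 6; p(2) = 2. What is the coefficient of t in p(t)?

L_0(t) = t(t - 2) / [21/4] = (4/21)t^2 - (8/21)t
L_1(t) = (t + 3/2)(t - 2) / [-3] = -(1/3)t^2 + (1/6)t + 1
L_2(t) = (t + 3/2)t / [7] = (1/7)t^2 + (3/14)t
p(t) = (-2)·L_0 + 6·L_1 + 2·L_2
Only the coefficient of t is needed; take it from each L_i and combine:
(-2)·(-8/21) + 6·(1/6) + 2·(3/14) = 46/21

46/21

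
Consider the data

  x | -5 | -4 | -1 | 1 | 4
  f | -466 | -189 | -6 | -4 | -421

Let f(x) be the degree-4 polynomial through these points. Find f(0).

L_0(0) = (4)·(1)·(-1)·(-4)/[(-1)·(-4)·(-6)·(-9)] = 2/27
L_1(0) = (5)·(1)·(-1)·(-4)/[(1)·(-3)·(-5)·(-8)] = -1/6
L_2(0) = (5)·(4)·(-1)·(-4)/[(4)·(3)·(-2)·(-5)] = 2/3
L_3(0) = (5)·(4)·(1)·(-4)/[(6)·(5)·(2)·(-3)] = 4/9
L_4(0) = (5)·(4)·(1)·(-1)/[(9)·(8)·(5)·(3)] = -1/54
Sum: (-466)·(2/27) + (-189)·(-1/6) + (-6)·(2/3) + (-4)·(4/9) + (-421)·(-1/54) = -1

-1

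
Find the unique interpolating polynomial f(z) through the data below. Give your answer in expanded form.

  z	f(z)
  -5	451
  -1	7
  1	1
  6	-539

Build the Lagrange basis polynomials:
L_0(z) = (z + 1)(z - 1)(z - 6) / [-264] = -(1/264)z^3 + (1/44)z^2 + (1/264)z - 1/44
L_1(z) = (z + 5)(z - 1)(z - 6) / [56] = (1/56)z^3 - (1/28)z^2 - (29/56)z + 15/28
L_2(z) = (z + 5)(z + 1)(z - 6) / [-60] = -(1/60)z^3 + (31/60)z + 1/2
L_3(z) = (z + 5)(z + 1)(z - 1) / [385] = (1/385)z^3 + (1/77)z^2 - (1/385)z - 1/77
f(z) = 451·L_0 + 7·L_1 + 1·L_2 + (-539)·L_3
  451·L_0(z) = -(41/24)z^3 + (41/4)z^2 + (41/24)z - 41/4
  7·L_1(z) = (1/8)z^3 - (1/4)z^2 - (29/8)z + 15/4
  1·L_2(z) = -(1/60)z^3 + (31/60)z + 1/2
  (-539)·L_3(z) = -(7/5)z^3 - 7z^2 + (7/5)z + 7
Adding term by term: -3z^3 + 3z^2 + 1

f(z) = -3z^3 + 3z^2 + 1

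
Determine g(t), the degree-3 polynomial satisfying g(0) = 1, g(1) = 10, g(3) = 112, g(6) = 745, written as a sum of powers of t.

Newton's divided differences:
g[0,1] = (10 - 1) / (1 - 0) = 9
g[1,3] = (112 - 10) / (3 - 1) = 51
g[3,6] = (745 - 112) / (6 - 3) = 211
g[0,1,3] = (51 - 9) / (3 - 0) = 14
g[1,3,6] = (211 - 51) / (6 - 1) = 32
g[0,1,3,6] = (32 - 14) / (6 - 0) = 3
g(t) = 1 + 9·t + 14·t(t - 1) + 3·t(t - 1)(t - 3)
Expanding: g(t) = 3t^3 + 2t^2 + 4t + 1

g(t) = 3t^3 + 2t^2 + 4t + 1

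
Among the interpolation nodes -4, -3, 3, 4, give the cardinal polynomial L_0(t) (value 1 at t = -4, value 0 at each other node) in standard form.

L_0(t) = (t + 3)(t - 3)(t - 4) / [(-1)·(-7)·(-8)]
       = (t^3 - 4t^2 - 9t + 36) / (-56)

L_0(t) = -(1/56)t^3 + (1/14)t^2 + (9/56)t - 9/14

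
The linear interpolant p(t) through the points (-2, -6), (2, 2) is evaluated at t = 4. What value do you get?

6

Evaluate each Lagrange basis at t = 4:
L_0(4) = (2)/[(-4)] = -1/2
L_1(4) = (6)/[(4)] = 3/2
Sum: (-6)·(-1/2) + 2·(3/2) = 6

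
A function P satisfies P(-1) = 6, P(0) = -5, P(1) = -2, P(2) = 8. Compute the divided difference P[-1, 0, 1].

P[-1,0] = (-5 - 6) / (0 - (-1)) = -11
P[0,1] = (-2 - (-5)) / (1 - 0) = 3
P[-1,0,1] = (3 - (-11)) / (1 - (-1)) = 7

7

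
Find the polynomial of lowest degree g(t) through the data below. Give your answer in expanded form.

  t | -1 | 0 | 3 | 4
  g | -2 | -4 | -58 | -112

g(t) = -t^3 - 2t^2 - 3t - 4

Build the Lagrange basis polynomials:
L_0(t) = t(t - 3)(t - 4) / [-20] = -(1/20)t^3 + (7/20)t^2 - (3/5)t
L_1(t) = (t + 1)(t - 3)(t - 4) / [12] = (1/12)t^3 - (1/2)t^2 + (5/12)t + 1
L_2(t) = (t + 1)t(t - 4) / [-12] = -(1/12)t^3 + (1/4)t^2 + (1/3)t
L_3(t) = (t + 1)t(t - 3) / [20] = (1/20)t^3 - (1/10)t^2 - (3/20)t
g(t) = (-2)·L_0 + (-4)·L_1 + (-58)·L_2 + (-112)·L_3
  (-2)·L_0(t) = (1/10)t^3 - (7/10)t^2 + (6/5)t
  (-4)·L_1(t) = -(1/3)t^3 + 2t^2 - (5/3)t - 4
  (-58)·L_2(t) = (29/6)t^3 - (29/2)t^2 - (58/3)t
  (-112)·L_3(t) = -(28/5)t^3 + (56/5)t^2 + (84/5)t
Adding term by term: -t^3 - 2t^2 - 3t - 4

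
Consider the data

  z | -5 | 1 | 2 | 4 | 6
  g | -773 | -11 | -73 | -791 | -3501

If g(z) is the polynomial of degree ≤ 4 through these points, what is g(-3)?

Evaluate each Lagrange basis at z = -3:
L_0(-3) = (-4)·(-5)·(-7)·(-9)/[(-6)·(-7)·(-9)·(-11)] = 10/33
L_1(-3) = (2)·(-5)·(-7)·(-9)/[(6)·(-1)·(-3)·(-5)] = 7
L_2(-3) = (2)·(-4)·(-7)·(-9)/[(7)·(1)·(-2)·(-4)] = -9
L_3(-3) = (2)·(-4)·(-5)·(-9)/[(9)·(3)·(2)·(-2)] = 10/3
L_4(-3) = (2)·(-4)·(-5)·(-7)/[(11)·(5)·(4)·(2)] = -7/11
Sum: (-773)·(10/33) + (-11)·(7) + (-73)·(-9) + (-791)·(10/3) + (-3501)·(-7/11) = -63

-63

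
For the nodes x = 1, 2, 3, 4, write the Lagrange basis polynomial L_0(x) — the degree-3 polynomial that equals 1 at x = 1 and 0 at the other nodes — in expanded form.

L_0(x) = -(1/6)x^3 + (3/2)x^2 - (13/3)x + 4

L_0(x) = (x - 2)(x - 3)(x - 4) / [(-1)·(-2)·(-3)]
       = (x^3 - 9x^2 + 26x - 24) / (-6)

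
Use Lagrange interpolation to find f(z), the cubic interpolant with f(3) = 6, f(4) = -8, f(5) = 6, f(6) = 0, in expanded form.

L_0(z) = (z - 4)(z - 5)(z - 6) / [-6] = -(1/6)z^3 + (5/2)z^2 - (37/3)z + 20
L_1(z) = (z - 3)(z - 5)(z - 6) / [2] = (1/2)z^3 - 7z^2 + (63/2)z - 45
L_2(z) = (z - 3)(z - 4)(z - 6) / [-2] = -(1/2)z^3 + (13/2)z^2 - 27z + 36
L_3(z) = (z - 3)(z - 4)(z - 5) / [6] = (1/6)z^3 - 2z^2 + (47/6)z - 10
f(z) = 6·L_0 + (-8)·L_1 + 6·L_2 + 0·L_3
  6·L_0(z) = -z^3 + 15z^2 - 74z + 120
  (-8)·L_1(z) = -4z^3 + 56z^2 - 252z + 360
  6·L_2(z) = -3z^3 + 39z^2 - 162z + 216
  0·L_3(z) = 0
Adding term by term: -8z^3 + 110z^2 - 488z + 696

f(z) = -8z^3 + 110z^2 - 488z + 696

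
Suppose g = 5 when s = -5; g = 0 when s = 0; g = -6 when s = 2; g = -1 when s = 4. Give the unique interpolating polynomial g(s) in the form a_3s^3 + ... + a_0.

g(s) = (31/168)s^3 + (15/56)s^2 - (359/84)s

Newton's divided differences:
g[-5,0] = (0 - 5) / (0 - (-5)) = -1
g[0,2] = (-6 - 0) / (2 - 0) = -3
g[2,4] = (-1 - (-6)) / (4 - 2) = 5/2
g[-5,0,2] = (-3 - (-1)) / (2 - (-5)) = -2/7
g[0,2,4] = (5/2 - (-3)) / (4 - 0) = 11/8
g[-5,0,2,4] = (11/8 - (-2/7)) / (4 - (-5)) = 31/168
g(s) = 5 + (-1)·(s + 5) + (-2/7)·(s + 5)s + (31/168)·(s + 5)s(s - 2)
Expanding: g(s) = (31/168)s^3 + (15/56)s^2 - (359/84)s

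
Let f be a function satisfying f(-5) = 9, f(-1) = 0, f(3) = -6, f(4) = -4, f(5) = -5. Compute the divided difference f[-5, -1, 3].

f[-5,-1] = (0 - 9) / (-1 - (-5)) = -9/4
f[-1,3] = (-6 - 0) / (3 - (-1)) = -3/2
f[-5,-1,3] = (-3/2 - (-9/4)) / (3 - (-5)) = 3/32

3/32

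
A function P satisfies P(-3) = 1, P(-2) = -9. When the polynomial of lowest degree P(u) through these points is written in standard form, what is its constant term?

Build the Lagrange basis polynomials:
L_0(u) = (u + 2) / [-1] = -u - 2
L_1(u) = (u + 3) / [1] = u + 3
P(u) = 1·L_0 + (-9)·L_1
Only the constant term is needed; take it from each L_i and combine:
1·(-2) + (-9)·(3) = -29

-29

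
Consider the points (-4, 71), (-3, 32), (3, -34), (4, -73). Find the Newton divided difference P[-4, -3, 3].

P[-4,-3] = (32 - 71) / (-3 - (-4)) = -39
P[-3,3] = (-34 - 32) / (3 - (-3)) = -11
P[-4,-3,3] = (-11 - (-39)) / (3 - (-4)) = 4

4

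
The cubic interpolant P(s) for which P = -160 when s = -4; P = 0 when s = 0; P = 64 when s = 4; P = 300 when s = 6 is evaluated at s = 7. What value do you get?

511

L_0(7) = (7)·(3)·(1)/[(-4)·(-8)·(-10)] = -21/320
L_1(7) = (11)·(3)·(1)/[(4)·(-4)·(-6)] = 11/32
L_2(7) = (11)·(7)·(1)/[(8)·(4)·(-2)] = -77/64
L_3(7) = (11)·(7)·(3)/[(10)·(6)·(2)] = 77/40
Sum: (-160)·(-21/320) + 0 + 64·(-77/64) + 300·(77/40) = 511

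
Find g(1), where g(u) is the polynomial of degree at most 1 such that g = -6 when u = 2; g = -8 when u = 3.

-4

Evaluate each Lagrange basis at u = 1:
L_0(1) = (-2)/[(-1)] = 2
L_1(1) = (-1)/[(1)] = -1
Sum: (-6)·(2) + (-8)·(-1) = -4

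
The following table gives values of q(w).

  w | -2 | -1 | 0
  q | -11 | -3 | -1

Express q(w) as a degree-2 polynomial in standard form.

q(w) = -3w^2 - w - 1

Build the Lagrange basis polynomials:
L_0(w) = (w + 1)w / [2] = (1/2)w^2 + (1/2)w
L_1(w) = (w + 2)w / [-1] = -w^2 - 2w
L_2(w) = (w + 2)(w + 1) / [2] = (1/2)w^2 + (3/2)w + 1
q(w) = (-11)·L_0 + (-3)·L_1 + (-1)·L_2
  (-11)·L_0(w) = -(11/2)w^2 - (11/2)w
  (-3)·L_1(w) = 3w^2 + 6w
  (-1)·L_2(w) = -(1/2)w^2 - (3/2)w - 1
Adding term by term: -3w^2 - w - 1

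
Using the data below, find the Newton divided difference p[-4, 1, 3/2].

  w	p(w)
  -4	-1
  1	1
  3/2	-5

-124/55

p[-4,1] = (1 - (-1)) / (1 - (-4)) = 2/5
p[1,3/2] = (-5 - 1) / (3/2 - 1) = -12
p[-4,1,3/2] = (-12 - 2/5) / (3/2 - (-4)) = -124/55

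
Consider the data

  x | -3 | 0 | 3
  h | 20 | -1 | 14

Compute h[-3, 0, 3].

2

h[-3,0] = (-1 - 20) / (0 - (-3)) = -7
h[0,3] = (14 - (-1)) / (3 - 0) = 5
h[-3,0,3] = (5 - (-7)) / (3 - (-3)) = 2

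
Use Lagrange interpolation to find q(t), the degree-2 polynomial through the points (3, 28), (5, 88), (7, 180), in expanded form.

Build the Lagrange basis polynomials:
L_0(t) = (t - 5)(t - 7) / [8] = (1/8)t^2 - (3/2)t + 35/8
L_1(t) = (t - 3)(t - 7) / [-4] = -(1/4)t^2 + (5/2)t - 21/4
L_2(t) = (t - 3)(t - 5) / [8] = (1/8)t^2 - t + 15/8
q(t) = 28·L_0 + 88·L_1 + 180·L_2
  28·L_0(t) = (7/2)t^2 - 42t + 245/2
  88·L_1(t) = -22t^2 + 220t - 462
  180·L_2(t) = (45/2)t^2 - 180t + 675/2
Adding term by term: 4t^2 - 2t - 2

q(t) = 4t^2 - 2t - 2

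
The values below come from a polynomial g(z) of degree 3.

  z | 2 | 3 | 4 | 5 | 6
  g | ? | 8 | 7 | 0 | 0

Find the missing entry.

-10

The 4 known values determine g uniquely (degree ≤ 3).
Evaluate each Lagrange basis at z = 2:
L_0(2) = (-2)·(-3)·(-4)/[(-1)·(-2)·(-3)] = 4
L_1(2) = (-1)·(-3)·(-4)/[(1)·(-1)·(-2)] = -6
L_2(2) = (-1)·(-2)·(-4)/[(2)·(1)·(-1)] = 4
L_3(2) = (-1)·(-2)·(-3)/[(3)·(2)·(1)] = -1
Sum: 8·(4) + 7·(-6) + 0 + 0 = -10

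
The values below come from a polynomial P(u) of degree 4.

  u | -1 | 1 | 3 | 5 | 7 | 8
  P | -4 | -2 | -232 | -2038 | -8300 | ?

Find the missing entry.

The 5 known values determine P uniquely (degree ≤ 4).
Evaluate each Lagrange basis at u = 8:
L_0(8) = (7)·(5)·(3)·(1)/[(-2)·(-4)·(-6)·(-8)] = 35/128
L_1(8) = (9)·(5)·(3)·(1)/[(2)·(-2)·(-4)·(-6)] = -45/32
L_2(8) = (9)·(7)·(3)·(1)/[(4)·(2)·(-2)·(-4)] = 189/64
L_3(8) = (9)·(7)·(5)·(1)/[(6)·(4)·(2)·(-2)] = -105/32
L_4(8) = (9)·(7)·(5)·(3)/[(8)·(6)·(4)·(2)] = 315/128
Sum: (-4)·(35/128) + (-2)·(-45/32) + (-232)·(189/64) + (-2038)·(-105/32) + (-8300)·(315/128) = -14422

-14422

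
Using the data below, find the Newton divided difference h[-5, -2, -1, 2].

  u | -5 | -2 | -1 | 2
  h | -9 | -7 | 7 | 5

h[-5,-2] = (-7 - (-9)) / (-2 - (-5)) = 2/3
h[-2,-1] = (7 - (-7)) / (-1 - (-2)) = 14
h[-1,2] = (5 - 7) / (2 - (-1)) = -2/3
h[-5,-2,-1] = (14 - 2/3) / (-1 - (-5)) = 10/3
h[-2,-1,2] = (-2/3 - 14) / (2 - (-2)) = -11/3
h[-5,-2,-1,2] = (-11/3 - 10/3) / (2 - (-5)) = -1

-1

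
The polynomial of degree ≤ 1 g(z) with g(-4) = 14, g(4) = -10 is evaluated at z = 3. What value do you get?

-7

Evaluate each Lagrange basis at z = 3:
L_0(3) = (-1)/[(-8)] = 1/8
L_1(3) = (7)/[(8)] = 7/8
Sum: 14·(1/8) + (-10)·(7/8) = -7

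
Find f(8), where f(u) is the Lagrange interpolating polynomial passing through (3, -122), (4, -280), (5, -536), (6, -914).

L_0(8) = (4)·(3)·(2)/[(-1)·(-2)·(-3)] = -4
L_1(8) = (5)·(3)·(2)/[(1)·(-1)·(-2)] = 15
L_2(8) = (5)·(4)·(2)/[(2)·(1)·(-1)] = -20
L_3(8) = (5)·(4)·(3)/[(3)·(2)·(1)] = 10
Sum: (-122)·(-4) + (-280)·(15) + (-536)·(-20) + (-914)·(10) = -2132

-2132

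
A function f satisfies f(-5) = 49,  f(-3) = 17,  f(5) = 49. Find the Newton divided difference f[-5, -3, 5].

2

f[-5,-3] = (17 - 49) / (-3 - (-5)) = -16
f[-3,5] = (49 - 17) / (5 - (-3)) = 4
f[-5,-3,5] = (4 - (-16)) / (5 - (-5)) = 2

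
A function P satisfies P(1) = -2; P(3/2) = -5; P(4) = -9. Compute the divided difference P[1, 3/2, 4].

22/15

P[1,3/2] = (-5 - (-2)) / (3/2 - 1) = -6
P[3/2,4] = (-9 - (-5)) / (4 - 3/2) = -8/5
P[1,3/2,4] = (-8/5 - (-6)) / (4 - 1) = 22/15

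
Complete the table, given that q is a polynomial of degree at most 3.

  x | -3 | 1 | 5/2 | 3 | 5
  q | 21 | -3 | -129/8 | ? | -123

-27

The 4 known values determine q uniquely (degree ≤ 3).
L_0(3) = (2)·(1/2)·(-2)/[(-4)·(-11/2)·(-8)] = 1/88
L_1(3) = (6)·(1/2)·(-2)/[(4)·(-3/2)·(-4)] = -1/4
L_2(3) = (6)·(2)·(-2)/[(11/2)·(3/2)·(-5/2)] = 64/55
L_3(3) = (6)·(2)·(1/2)/[(8)·(4)·(5/2)] = 3/40
Sum: 21·(1/88) + (-3)·(-1/4) + (-129/8)·(64/55) + (-123)·(3/40) = -27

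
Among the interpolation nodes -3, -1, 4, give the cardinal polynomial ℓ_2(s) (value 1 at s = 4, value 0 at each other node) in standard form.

ℓ_2(s) = (s + 3)(s + 1) / [(7)·(5)]
       = (s^2 + 4s + 3) / (35)

ℓ_2(s) = (1/35)s^2 + (4/35)s + 3/35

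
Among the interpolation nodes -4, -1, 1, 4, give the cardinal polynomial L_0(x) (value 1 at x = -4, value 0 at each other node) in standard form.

L_0(x) = -(1/120)x^3 + (1/30)x^2 + (1/120)x - 1/30

L_0(x) = (x + 1)(x - 1)(x - 4) / [(-3)·(-5)·(-8)]
       = (x^3 - 4x^2 - x + 4) / (-120)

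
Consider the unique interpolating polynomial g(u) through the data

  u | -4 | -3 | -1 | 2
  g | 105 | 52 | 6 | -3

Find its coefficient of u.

Build the Lagrange basis polynomials:
L_0(u) = (u + 3)(u + 1)(u - 2) / [-18] = -(1/18)u^3 - (1/9)u^2 + (5/18)u + 1/3
L_1(u) = (u + 4)(u + 1)(u - 2) / [10] = (1/10)u^3 + (3/10)u^2 - (3/5)u - 4/5
L_2(u) = (u + 4)(u + 3)(u - 2) / [-18] = -(1/18)u^3 - (5/18)u^2 + (1/9)u + 4/3
L_3(u) = (u + 4)(u + 3)(u + 1) / [90] = (1/90)u^3 + (4/45)u^2 + (19/90)u + 2/15
g(u) = 105·L_0 + 52·L_1 + 6·L_2 + (-3)·L_3
Only the coefficient of u is needed; take it from each L_i and combine:
105·(5/18) + 52·(-3/5) + 6·(1/9) + (-3)·(19/90) = -2

-2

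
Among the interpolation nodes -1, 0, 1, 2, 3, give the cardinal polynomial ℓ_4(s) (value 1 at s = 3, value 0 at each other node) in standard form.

ℓ_4(s) = (s + 1)s(s - 1)(s - 2) / [(4)·(3)·(2)·(1)]
       = (s^4 - 2s^3 - s^2 + 2s) / (24)

ℓ_4(s) = (1/24)s^4 - (1/12)s^3 - (1/24)s^2 + (1/12)s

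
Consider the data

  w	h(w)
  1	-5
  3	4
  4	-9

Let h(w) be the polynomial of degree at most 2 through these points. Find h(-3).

Evaluate each Lagrange basis at w = -3:
L_0(-3) = (-6)·(-7)/[(-2)·(-3)] = 7
L_1(-3) = (-4)·(-7)/[(2)·(-1)] = -14
L_2(-3) = (-4)·(-6)/[(3)·(1)] = 8
Sum: (-5)·(7) + 4·(-14) + (-9)·(8) = -163

-163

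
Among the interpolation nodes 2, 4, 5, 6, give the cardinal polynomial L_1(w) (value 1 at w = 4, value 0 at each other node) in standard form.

L_1(w) = (1/4)w^3 - (13/4)w^2 + 13w - 15

L_1(w) = (w - 2)(w - 5)(w - 6) / [(2)·(-1)·(-2)]
       = (w^3 - 13w^2 + 52w - 60) / (4)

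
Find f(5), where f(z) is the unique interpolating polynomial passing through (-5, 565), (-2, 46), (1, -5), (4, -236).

Evaluate each Lagrange basis at z = 5:
L_0(5) = (7)·(4)·(1)/[(-3)·(-6)·(-9)] = -14/81
L_1(5) = (10)·(4)·(1)/[(3)·(-3)·(-6)] = 20/27
L_2(5) = (10)·(7)·(1)/[(6)·(3)·(-3)] = -35/27
L_3(5) = (10)·(7)·(4)/[(9)·(6)·(3)] = 140/81
Sum: 565·(-14/81) + 46·(20/27) + (-5)·(-35/27) + (-236)·(140/81) = -465

-465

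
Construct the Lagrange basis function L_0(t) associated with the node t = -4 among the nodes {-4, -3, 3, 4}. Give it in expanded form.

L_0(t) = (t + 3)(t - 3)(t - 4) / [(-1)·(-7)·(-8)]
       = (t^3 - 4t^2 - 9t + 36) / (-56)

L_0(t) = -(1/56)t^3 + (1/14)t^2 + (9/56)t - 9/14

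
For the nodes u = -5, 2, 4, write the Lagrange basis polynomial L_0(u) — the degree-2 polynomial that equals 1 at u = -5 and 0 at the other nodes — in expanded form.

L_0(u) = (1/63)u^2 - (2/21)u + 8/63

L_0(u) = (u - 2)(u - 4) / [(-7)·(-9)]
       = (u^2 - 6u + 8) / (63)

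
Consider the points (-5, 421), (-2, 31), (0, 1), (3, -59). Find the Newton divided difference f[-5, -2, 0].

23

f[-5,-2] = (31 - 421) / (-2 - (-5)) = -130
f[-2,0] = (1 - 31) / (0 - (-2)) = -15
f[-5,-2,0] = (-15 - (-130)) / (0 - (-5)) = 23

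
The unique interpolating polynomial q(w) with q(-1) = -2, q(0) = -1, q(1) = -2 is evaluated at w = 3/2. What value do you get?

Using Newton's divided-difference form:
q[-1,0] = (-1 - (-2)) / (0 - (-1)) = 1
q[0,1] = (-2 - (-1)) / (1 - 0) = -1
q[-1,0,1] = (-1 - 1) / (1 - (-1)) = -1
q(3/2) = -2 + 1·(5/2) + (-1)·(5/2)·(3/2) = -13/4

-13/4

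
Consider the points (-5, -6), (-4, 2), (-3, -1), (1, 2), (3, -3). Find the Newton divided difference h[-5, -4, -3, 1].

25/24

h[-5,-4] = (2 - (-6)) / (-4 - (-5)) = 8
h[-4,-3] = (-1 - 2) / (-3 - (-4)) = -3
h[-3,1] = (2 - (-1)) / (1 - (-3)) = 3/4
h[-5,-4,-3] = (-3 - 8) / (-3 - (-5)) = -11/2
h[-4,-3,1] = (3/4 - (-3)) / (1 - (-4)) = 3/4
h[-5,-4,-3,1] = (3/4 - (-11/2)) / (1 - (-5)) = 25/24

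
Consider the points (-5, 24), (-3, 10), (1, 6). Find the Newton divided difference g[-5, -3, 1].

1

g[-5,-3] = (10 - 24) / (-3 - (-5)) = -7
g[-3,1] = (6 - 10) / (1 - (-3)) = -1
g[-5,-3,1] = (-1 - (-7)) / (1 - (-5)) = 1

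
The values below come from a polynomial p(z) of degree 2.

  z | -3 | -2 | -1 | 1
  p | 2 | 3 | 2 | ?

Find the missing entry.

-6

The 3 known values determine p uniquely (degree ≤ 2).
L_0(1) = (3)·(2)/[(-1)·(-2)] = 3
L_1(1) = (4)·(2)/[(1)·(-1)] = -8
L_2(1) = (4)·(3)/[(2)·(1)] = 6
Sum: 2·(3) + 3·(-8) + 2·(6) = -6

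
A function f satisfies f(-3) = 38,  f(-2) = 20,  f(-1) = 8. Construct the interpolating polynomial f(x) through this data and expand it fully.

f(x) = 3x^2 - 3x + 2

Build the Lagrange basis polynomials:
L_0(x) = (x + 2)(x + 1) / [2] = (1/2)x^2 + (3/2)x + 1
L_1(x) = (x + 3)(x + 1) / [-1] = -x^2 - 4x - 3
L_2(x) = (x + 3)(x + 2) / [2] = (1/2)x^2 + (5/2)x + 3
f(x) = 38·L_0 + 20·L_1 + 8·L_2
  38·L_0(x) = 19x^2 + 57x + 38
  20·L_1(x) = -20x^2 - 80x - 60
  8·L_2(x) = 4x^2 + 20x + 24
Adding term by term: 3x^2 - 3x + 2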